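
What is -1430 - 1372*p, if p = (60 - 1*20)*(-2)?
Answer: 108330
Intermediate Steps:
p = -80 (p = (60 - 20)*(-2) = 40*(-2) = -80)
-1430 - 1372*p = -1430 - 1372*(-80) = -1430 + 109760 = 108330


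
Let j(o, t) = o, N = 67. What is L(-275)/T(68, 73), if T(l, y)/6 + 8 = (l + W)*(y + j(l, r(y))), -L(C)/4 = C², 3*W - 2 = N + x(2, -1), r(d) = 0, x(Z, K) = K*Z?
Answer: -151250/38187 ≈ -3.9608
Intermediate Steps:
W = 67/3 (W = ⅔ + (67 - 1*2)/3 = ⅔ + (67 - 2)/3 = ⅔ + (⅓)*65 = ⅔ + 65/3 = 67/3 ≈ 22.333)
L(C) = -4*C²
T(l, y) = -48 + 6*(67/3 + l)*(l + y) (T(l, y) = -48 + 6*((l + 67/3)*(y + l)) = -48 + 6*((67/3 + l)*(l + y)) = -48 + 6*(67/3 + l)*(l + y))
L(-275)/T(68, 73) = (-4*(-275)²)/(-48 + 6*68² + 134*68 + 134*73 + 6*68*73) = (-4*75625)/(-48 + 6*4624 + 9112 + 9782 + 29784) = -302500/(-48 + 27744 + 9112 + 9782 + 29784) = -302500/76374 = -302500*1/76374 = -151250/38187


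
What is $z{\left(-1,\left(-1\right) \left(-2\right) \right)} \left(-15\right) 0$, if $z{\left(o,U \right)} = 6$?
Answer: $0$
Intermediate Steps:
$z{\left(-1,\left(-1\right) \left(-2\right) \right)} \left(-15\right) 0 = 6 \left(-15\right) 0 = \left(-90\right) 0 = 0$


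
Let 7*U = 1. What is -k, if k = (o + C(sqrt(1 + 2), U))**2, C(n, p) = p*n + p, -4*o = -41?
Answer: -84729/784 - 291*sqrt(3)/98 ≈ -113.22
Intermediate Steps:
o = 41/4 (o = -1/4*(-41) = 41/4 ≈ 10.250)
U = 1/7 (U = (1/7)*1 = 1/7 ≈ 0.14286)
C(n, p) = p + n*p (C(n, p) = n*p + p = p + n*p)
k = (291/28 + sqrt(3)/7)**2 (k = (41/4 + (1 + sqrt(1 + 2))/7)**2 = (41/4 + (1 + sqrt(3))/7)**2 = (41/4 + (1/7 + sqrt(3)/7))**2 = (291/28 + sqrt(3)/7)**2 ≈ 113.22)
-k = -(84729/784 + 291*sqrt(3)/98) = -84729/784 - 291*sqrt(3)/98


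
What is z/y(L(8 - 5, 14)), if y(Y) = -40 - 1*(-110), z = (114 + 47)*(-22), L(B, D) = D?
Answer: -253/5 ≈ -50.600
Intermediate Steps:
z = -3542 (z = 161*(-22) = -3542)
y(Y) = 70 (y(Y) = -40 + 110 = 70)
z/y(L(8 - 5, 14)) = -3542/70 = -3542*1/70 = -253/5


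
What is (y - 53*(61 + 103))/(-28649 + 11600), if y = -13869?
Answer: 22561/17049 ≈ 1.3233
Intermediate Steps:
(y - 53*(61 + 103))/(-28649 + 11600) = (-13869 - 53*(61 + 103))/(-28649 + 11600) = (-13869 - 53*164)/(-17049) = (-13869 - 8692)*(-1/17049) = -22561*(-1/17049) = 22561/17049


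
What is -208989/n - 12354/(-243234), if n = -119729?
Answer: 8718727082/4853693931 ≈ 1.7963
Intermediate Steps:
-208989/n - 12354/(-243234) = -208989/(-119729) - 12354/(-243234) = -208989*(-1/119729) - 12354*(-1/243234) = 208989/119729 + 2059/40539 = 8718727082/4853693931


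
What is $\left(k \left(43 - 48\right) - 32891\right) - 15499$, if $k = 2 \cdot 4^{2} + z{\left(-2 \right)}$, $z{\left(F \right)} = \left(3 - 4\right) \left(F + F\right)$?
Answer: $-48570$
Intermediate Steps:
$z{\left(F \right)} = - 2 F$
$k = 36$ ($k = 2 \cdot 4^{2} - -4 = 2 \cdot 16 + 4 = 32 + 4 = 36$)
$\left(k \left(43 - 48\right) - 32891\right) - 15499 = \left(36 \left(43 - 48\right) - 32891\right) - 15499 = \left(36 \left(-5\right) - 32891\right) - 15499 = \left(-180 - 32891\right) - 15499 = -33071 - 15499 = -48570$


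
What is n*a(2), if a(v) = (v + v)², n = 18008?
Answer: 288128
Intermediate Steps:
a(v) = 4*v² (a(v) = (2*v)² = 4*v²)
n*a(2) = 18008*(4*2²) = 18008*(4*4) = 18008*16 = 288128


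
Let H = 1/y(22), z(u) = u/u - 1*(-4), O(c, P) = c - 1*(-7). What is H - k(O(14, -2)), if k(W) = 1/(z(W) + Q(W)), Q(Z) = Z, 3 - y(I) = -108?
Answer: -85/2886 ≈ -0.029453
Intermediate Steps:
O(c, P) = 7 + c (O(c, P) = c + 7 = 7 + c)
y(I) = 111 (y(I) = 3 - 1*(-108) = 3 + 108 = 111)
z(u) = 5 (z(u) = 1 + 4 = 5)
k(W) = 1/(5 + W)
H = 1/111 ≈ 0.0090090
H - k(O(14, -2)) = 1/111 - 1/(5 + (7 + 14)) = 1/111 - 1/(5 + 21) = 1/111 - 1/26 = -85/2886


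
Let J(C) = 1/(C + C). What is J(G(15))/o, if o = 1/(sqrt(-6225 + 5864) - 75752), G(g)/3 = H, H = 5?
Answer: -37876/15 + 19*I/30 ≈ -2525.1 + 0.63333*I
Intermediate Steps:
G(g) = 15 (G(g) = 3*5 = 15)
J(C) = 1/(2*C)
o = (-75752 - 19*I)/5738365865 (o = 1/(sqrt(-361) - 75752) = 1/(19*I - 75752) = 1/(-75752 + 19*I) = (-75752 - 19*I)/5738365865 ≈ -1.3201e-5 - 3.311e-9*I)
J(G(15))/o = ((1/2)/15)/(-75752/5738365865 - 19*I/5738365865) = ((1/2)*(1/15))*(5738365865*(-75752/5738365865 + 19*I/5738365865)) = (5738365865*(-75752/5738365865 + 19*I/5738365865))/30 = 1147673173*(-75752/5738365865 + 19*I/5738365865)/6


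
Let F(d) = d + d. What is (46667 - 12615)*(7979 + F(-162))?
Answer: 260668060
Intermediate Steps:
F(d) = 2*d
(46667 - 12615)*(7979 + F(-162)) = (46667 - 12615)*(7979 + 2*(-162)) = 34052*(7979 - 324) = 34052*7655 = 260668060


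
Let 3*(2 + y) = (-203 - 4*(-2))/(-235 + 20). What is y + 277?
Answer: 11838/43 ≈ 275.30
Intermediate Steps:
y = -73/43 (y = -2 + ((-203 - 4*(-2))/(-235 + 20))/3 = -2 + ((-203 + 8)/(-215))/3 = -2 + (-195*(-1/215))/3 = -2 + (⅓)*(39/43) = -2 + 13/43 = -73/43 ≈ -1.6977)
y + 277 = -73/43 + 277 = 11838/43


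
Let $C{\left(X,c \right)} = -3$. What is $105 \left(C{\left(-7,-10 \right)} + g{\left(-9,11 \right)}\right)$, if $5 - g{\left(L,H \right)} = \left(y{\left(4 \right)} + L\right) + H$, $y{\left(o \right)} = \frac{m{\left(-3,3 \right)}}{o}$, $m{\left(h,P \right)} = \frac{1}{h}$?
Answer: $\frac{35}{4} \approx 8.75$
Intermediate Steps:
$y{\left(o \right)} = - \frac{1}{3 o}$ ($y{\left(o \right)} = \frac{1}{\left(-3\right) o} = - \frac{1}{3 o}$)
$g{\left(L,H \right)} = \frac{61}{12} - H - L$ ($g{\left(L,H \right)} = 5 - \left(\left(- \frac{1}{3 \cdot 4} + L\right) + H\right) = 5 - \left(\left(\left(- \frac{1}{3}\right) \frac{1}{4} + L\right) + H\right) = 5 - \left(\left(- \frac{1}{12} + L\right) + H\right) = 5 - \left(- \frac{1}{12} + H + L\right) = \frac{61}{12} - H - L$)
$105 \left(C{\left(-7,-10 \right)} + g{\left(-9,11 \right)}\right) = 105 \left(-3 - - \frac{37}{12}\right) = 105 \left(-3 + \left(\frac{61}{12} - 11 + 9\right)\right) = 105 \left(-3 + \frac{37}{12}\right) = 105 \cdot \frac{1}{12} = \frac{35}{4}$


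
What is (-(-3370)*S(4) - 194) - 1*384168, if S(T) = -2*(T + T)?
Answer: -438282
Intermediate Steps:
S(T) = -4*T
(-(-3370)*S(4) - 194) - 1*384168 = (-(-3370)*(-4*4) - 194) - 1*384168 = (-(-3370)*(-16) - 194) - 384168 = (-337*160 - 194) - 384168 = (-53920 - 194) - 384168 = -54114 - 384168 = -438282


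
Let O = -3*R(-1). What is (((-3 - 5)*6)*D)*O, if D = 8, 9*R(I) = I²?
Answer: 128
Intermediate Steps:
R(I) = I²/9
O = -⅓ (O = -(-1)²/3 = -1/3 = -3*⅑ = -⅓ ≈ -0.33333)
(((-3 - 5)*6)*D)*O = (((-3 - 5)*6)*8)*(-⅓) = (-8*6*8)*(-⅓) = -48*8*(-⅓) = -384*(-⅓) = 128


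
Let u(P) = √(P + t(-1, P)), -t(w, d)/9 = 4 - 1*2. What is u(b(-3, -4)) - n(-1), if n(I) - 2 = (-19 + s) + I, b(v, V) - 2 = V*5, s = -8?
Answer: 26 + 6*I ≈ 26.0 + 6.0*I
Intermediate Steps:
t(w, d) = -18 (t(w, d) = -9*(4 - 1*2) = -9*(4 - 2) = -9*2 = -18)
b(v, V) = 2 + 5*V (b(v, V) = 2 + V*5 = 2 + 5*V)
n(I) = -25 + I (n(I) = 2 + ((-19 - 8) + I) = 2 + (-27 + I) = -25 + I)
u(P) = √(-18 + P) (u(P) = √(P - 18) = √(-18 + P))
u(b(-3, -4)) - n(-1) = √(-18 + (2 + 5*(-4))) - (-25 - 1) = √(-18 + (2 - 20)) - 1*(-26) = √(-18 - 18) + 26 = √(-36) + 26 = 6*I + 26 = 26 + 6*I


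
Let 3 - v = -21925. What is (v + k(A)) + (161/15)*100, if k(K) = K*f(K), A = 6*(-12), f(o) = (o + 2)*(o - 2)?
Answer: -1049876/3 ≈ -3.4996e+5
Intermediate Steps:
v = 21928 (v = 3 - 1*(-21925) = 3 + 21925 = 21928)
f(o) = (-2 + o)*(2 + o) (f(o) = (2 + o)*(-2 + o) = (-2 + o)*(2 + o))
A = -72
k(K) = K*(-4 + K**2)
(v + k(A)) + (161/15)*100 = (21928 - 72*(-4 + (-72)**2)) + (161/15)*100 = (21928 - 72*(-4 + 5184)) + (161*(1/15))*100 = (21928 - 72*5180) + (161/15)*100 = (21928 - 372960) + 3220/3 = -351032 + 3220/3 = -1049876/3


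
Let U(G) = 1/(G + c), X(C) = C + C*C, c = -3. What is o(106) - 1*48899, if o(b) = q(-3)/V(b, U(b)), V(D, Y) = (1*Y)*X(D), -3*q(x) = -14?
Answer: -831917966/17013 ≈ -48899.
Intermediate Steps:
X(C) = C + C²
q(x) = 14/3 (q(x) = -⅓*(-14) = 14/3)
U(G) = 1/(-3 + G) (U(G) = 1/(G - 3) = 1/(-3 + G))
V(D, Y) = D*Y*(1 + D) (V(D, Y) = (1*Y)*(D*(1 + D)) = Y*(D*(1 + D)) = D*Y*(1 + D))
o(b) = 14*(-3 + b)/(3*b*(1 + b)) (o(b) = 14/(3*((b*(1 + b)/(-3 + b)))) = 14*((-3 + b)/(b*(1 + b)))/3 = 14*(-3 + b)/(3*b*(1 + b)))
o(106) - 1*48899 = (14/3)*(-3 + 106)/(106*(1 + 106)) - 1*48899 = (14/3)*(1/106)*103/107 - 48899 = (14/3)*(1/106)*(1/107)*103 - 48899 = 721/17013 - 48899 = -831917966/17013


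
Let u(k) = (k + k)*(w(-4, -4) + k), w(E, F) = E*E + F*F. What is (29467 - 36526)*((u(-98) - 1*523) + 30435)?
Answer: -302464032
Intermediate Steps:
w(E, F) = E**2 + F**2
u(k) = 2*k*(32 + k) (u(k) = (k + k)*(((-4)**2 + (-4)**2) + k) = (2*k)*((16 + 16) + k) = (2*k)*(32 + k) = 2*k*(32 + k))
(29467 - 36526)*((u(-98) - 1*523) + 30435) = (29467 - 36526)*((2*(-98)*(32 - 98) - 1*523) + 30435) = -7059*((2*(-98)*(-66) - 523) + 30435) = -7059*((12936 - 523) + 30435) = -7059*(12413 + 30435) = -7059*42848 = -302464032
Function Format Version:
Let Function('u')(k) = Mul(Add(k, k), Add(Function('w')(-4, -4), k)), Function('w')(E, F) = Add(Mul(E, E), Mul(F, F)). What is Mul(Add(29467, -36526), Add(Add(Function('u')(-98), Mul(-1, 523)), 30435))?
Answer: -302464032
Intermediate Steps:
Function('w')(E, F) = Add(Pow(E, 2), Pow(F, 2))
Function('u')(k) = Mul(2, k, Add(32, k)) (Function('u')(k) = Mul(Add(k, k), Add(Add(Pow(-4, 2), Pow(-4, 2)), k)) = Mul(Mul(2, k), Add(Add(16, 16), k)) = Mul(Mul(2, k), Add(32, k)) = Mul(2, k, Add(32, k)))
Mul(Add(29467, -36526), Add(Add(Function('u')(-98), Mul(-1, 523)), 30435)) = Mul(Add(29467, -36526), Add(Add(Mul(2, -98, Add(32, -98)), Mul(-1, 523)), 30435)) = Mul(-7059, Add(Add(Mul(2, -98, -66), -523), 30435)) = Mul(-7059, Add(Add(12936, -523), 30435)) = Mul(-7059, Add(12413, 30435)) = Mul(-7059, 42848) = -302464032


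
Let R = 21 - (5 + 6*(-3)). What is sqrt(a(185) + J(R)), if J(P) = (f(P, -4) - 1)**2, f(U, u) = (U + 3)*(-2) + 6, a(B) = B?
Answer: sqrt(4946) ≈ 70.328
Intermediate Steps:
f(U, u) = -2*U (f(U, u) = (3 + U)*(-2) + 6 = (-6 - 2*U) + 6 = -2*U)
R = 34 (R = 21 - (5 - 18) = 21 - 1*(-13) = 21 + 13 = 34)
J(P) = (-1 - 2*P)**2 (J(P) = (-2*P - 1)**2 = (-1 - 2*P)**2)
sqrt(a(185) + J(R)) = sqrt(185 + (1 + 2*34)**2) = sqrt(185 + (1 + 68)**2) = sqrt(185 + 69**2) = sqrt(185 + 4761) = sqrt(4946)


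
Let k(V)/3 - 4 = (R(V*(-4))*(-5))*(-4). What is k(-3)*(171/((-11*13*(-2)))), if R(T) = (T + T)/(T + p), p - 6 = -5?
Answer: 136458/1859 ≈ 73.404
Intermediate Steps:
p = 1 (p = 6 - 5 = 1)
R(T) = 2*T/(1 + T) (R(T) = (T + T)/(T + 1) = (2*T)/(1 + T) = 2*T/(1 + T))
k(V) = 12 - 480*V/(1 - 4*V) (k(V) = 12 + 3*(((2*(V*(-4))/(1 + V*(-4)))*(-5))*(-4)) = 12 + 3*(((2*(-4*V)/(1 - 4*V))*(-5))*(-4)) = 12 + 3*((-8*V/(1 - 4*V)*(-5))*(-4)) = 12 + 3*((40*V/(1 - 4*V))*(-4)) = 12 + 3*(-160*V/(1 - 4*V)) = 12 - 480*V/(1 - 4*V))
k(-3)*(171/((-11*13*(-2)))) = (12*(-1 + 44*(-3))/(-1 + 4*(-3)))*(171/((-11*13*(-2)))) = (12*(-1 - 132)/(-1 - 12))*(171/((-143*(-2)))) = (12*(-133)/(-13))*(171/286) = (12*(-1/13)*(-133))*(171*(1/286)) = (1596/13)*(171/286) = 136458/1859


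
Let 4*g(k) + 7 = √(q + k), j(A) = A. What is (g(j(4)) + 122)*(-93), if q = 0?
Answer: -44919/4 ≈ -11230.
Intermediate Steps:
g(k) = -7/4 + √k/4 (g(k) = -7/4 + √(0 + k)/4 = -7/4 + √k/4)
(g(j(4)) + 122)*(-93) = ((-7/4 + √4/4) + 122)*(-93) = ((-7/4 + (¼)*2) + 122)*(-93) = ((-7/4 + ½) + 122)*(-93) = (-5/4 + 122)*(-93) = (483/4)*(-93) = -44919/4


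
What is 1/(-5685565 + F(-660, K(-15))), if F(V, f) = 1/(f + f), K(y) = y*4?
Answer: -120/682267801 ≈ -1.7588e-7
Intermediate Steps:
K(y) = 4*y
F(V, f) = 1/(2*f)
1/(-5685565 + F(-660, K(-15))) = 1/(-5685565 + 1/(2*((4*(-15))))) = 1/(-5685565 + (½)/(-60)) = 1/(-5685565 + (½)*(-1/60)) = 1/(-5685565 - 1/120) = 1/(-682267801/120) = -120/682267801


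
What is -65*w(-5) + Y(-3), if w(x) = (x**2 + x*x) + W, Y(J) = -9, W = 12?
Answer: -4039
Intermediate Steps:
w(x) = 12 + 2*x**2 (w(x) = (x**2 + x*x) + 12 = (x**2 + x**2) + 12 = 2*x**2 + 12 = 12 + 2*x**2)
-65*w(-5) + Y(-3) = -65*(12 + 2*(-5)**2) - 9 = -65*(12 + 2*25) - 9 = -65*(12 + 50) - 9 = -65*62 - 9 = -4030 - 9 = -4039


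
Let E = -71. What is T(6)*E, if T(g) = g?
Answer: -426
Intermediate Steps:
T(6)*E = 6*(-71) = -426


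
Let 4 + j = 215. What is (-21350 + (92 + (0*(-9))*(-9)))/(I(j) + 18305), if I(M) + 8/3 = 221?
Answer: -31887/27785 ≈ -1.1476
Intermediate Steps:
j = 211 (j = -4 + 215 = 211)
I(M) = 655/3 (I(M) = -8/3 + 221 = 655/3)
(-21350 + (92 + (0*(-9))*(-9)))/(I(j) + 18305) = (-21350 + (92 + (0*(-9))*(-9)))/(655/3 + 18305) = (-21350 + (92 + 0*(-9)))/(55570/3) = (-21350 + (92 + 0))*(3/55570) = (-21350 + 92)*(3/55570) = -21258*3/55570 = -31887/27785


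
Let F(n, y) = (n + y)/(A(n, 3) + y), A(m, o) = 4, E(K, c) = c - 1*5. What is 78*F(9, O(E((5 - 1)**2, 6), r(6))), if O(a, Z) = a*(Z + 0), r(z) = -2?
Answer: 273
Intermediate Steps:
E(K, c) = -5 + c (E(K, c) = c - 5 = -5 + c)
O(a, Z) = Z*a (O(a, Z) = a*Z = Z*a)
F(n, y) = (n + y)/(4 + y)
78*F(9, O(E((5 - 1)**2, 6), r(6))) = 78*((9 - 2*(-5 + 6))/(4 - 2*(-5 + 6))) = 78*((9 - 2*1)/(4 - 2*1)) = 78*((9 - 2)/(4 - 2)) = 78*(7/2) = 273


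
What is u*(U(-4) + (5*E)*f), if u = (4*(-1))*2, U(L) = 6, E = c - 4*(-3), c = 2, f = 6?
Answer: -3408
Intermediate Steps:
E = 14 (E = 2 - 4*(-3) = 2 + 12 = 14)
u = -8 (u = -4*2 = -8)
u*(U(-4) + (5*E)*f) = -8*(6 + (5*14)*6) = -8*(6 + 70*6) = -8*(6 + 420) = -8*426 = -3408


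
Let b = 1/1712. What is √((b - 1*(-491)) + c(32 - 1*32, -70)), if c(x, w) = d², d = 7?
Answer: √98919467/428 ≈ 23.238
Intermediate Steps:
c(x, w) = 49 (c(x, w) = 7² = 49)
b = 1/1712 ≈ 0.00058411
√((b - 1*(-491)) + c(32 - 1*32, -70)) = √((1/1712 - 1*(-491)) + 49) = √((1/1712 + 491) + 49) = √(840593/1712 + 49) = √(924481/1712) = √98919467/428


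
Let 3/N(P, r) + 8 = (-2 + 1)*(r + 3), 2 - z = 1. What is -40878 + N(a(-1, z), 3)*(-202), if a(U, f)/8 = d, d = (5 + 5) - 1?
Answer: -285843/7 ≈ -40835.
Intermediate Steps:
z = 1 (z = 2 - 1*1 = 2 - 1 = 1)
d = 9 (d = 10 - 1 = 9)
a(U, f) = 72 (a(U, f) = 8*9 = 72)
N(P, r) = 3/(-11 - r) (N(P, r) = 3/(-8 + (-2 + 1)*(r + 3)) = 3/(-8 - (3 + r)) = 3/(-8 + (-3 - r)) = 3/(-11 - r))
-40878 + N(a(-1, z), 3)*(-202) = -40878 - 3/(11 + 3)*(-202) = -40878 - 3/14*(-202) = -40878 + 303/7 = -285843/7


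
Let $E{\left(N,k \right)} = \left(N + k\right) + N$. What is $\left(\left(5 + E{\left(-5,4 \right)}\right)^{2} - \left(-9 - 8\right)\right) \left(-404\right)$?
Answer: $-7272$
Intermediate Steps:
$E{\left(N,k \right)} = k + 2 N$
$\left(\left(5 + E{\left(-5,4 \right)}\right)^{2} - \left(-9 - 8\right)\right) \left(-404\right) = \left(\left(5 + \left(4 + 2 \left(-5\right)\right)\right)^{2} - \left(-9 - 8\right)\right) \left(-404\right) = \left(\left(5 + \left(4 - 10\right)\right)^{2} - -17\right) \left(-404\right) = \left(\left(5 - 6\right)^{2} + 17\right) \left(-404\right) = \left(\left(-1\right)^{2} + 17\right) \left(-404\right) = \left(1 + 17\right) \left(-404\right) = 18 \left(-404\right) = -7272$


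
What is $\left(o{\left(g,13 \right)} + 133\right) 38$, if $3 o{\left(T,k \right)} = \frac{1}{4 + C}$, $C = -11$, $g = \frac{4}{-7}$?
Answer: $\frac{106096}{21} \approx 5052.2$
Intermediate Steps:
$g = - \frac{4}{7}$ ($g = 4 \left(- \frac{1}{7}\right) = - \frac{4}{7} \approx -0.57143$)
$o{\left(T,k \right)} = - \frac{1}{21}$ ($o{\left(T,k \right)} = \frac{1}{3 \left(4 - 11\right)} = \frac{1}{3 \left(-7\right)} = \frac{1}{3} \left(- \frac{1}{7}\right) = - \frac{1}{21}$)
$\left(o{\left(g,13 \right)} + 133\right) 38 = \left(- \frac{1}{21} + 133\right) 38 = \frac{2792}{21} \cdot 38 = \frac{106096}{21}$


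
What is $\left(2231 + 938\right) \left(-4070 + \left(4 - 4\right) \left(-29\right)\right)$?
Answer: $-12897830$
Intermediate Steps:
$\left(2231 + 938\right) \left(-4070 + \left(4 - 4\right) \left(-29\right)\right) = 3169 \left(-4070 + 0 \left(-29\right)\right) = 3169 \left(-4070 + 0\right) = 3169 \left(-4070\right) = -12897830$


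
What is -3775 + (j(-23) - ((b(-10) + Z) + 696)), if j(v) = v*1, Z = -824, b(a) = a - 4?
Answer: -3656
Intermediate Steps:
b(a) = -4 + a
j(v) = v
-3775 + (j(-23) - ((b(-10) + Z) + 696)) = -3775 + (-23 - (((-4 - 10) - 824) + 696)) = -3775 + (-23 - ((-14 - 824) + 696)) = -3775 + (-23 - (-838 + 696)) = -3775 + (-23 - 1*(-142)) = -3775 + (-23 + 142) = -3775 + 119 = -3656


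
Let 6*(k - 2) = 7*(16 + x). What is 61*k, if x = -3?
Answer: 6283/6 ≈ 1047.2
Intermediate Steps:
k = 103/6 (k = 2 + (7*(16 - 3))/6 = 2 + (7*13)/6 = 2 + (⅙)*91 = 2 + 91/6 = 103/6 ≈ 17.167)
61*k = 61*(103/6) = 6283/6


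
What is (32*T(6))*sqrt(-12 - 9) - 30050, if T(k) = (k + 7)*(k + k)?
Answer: -30050 + 4992*I*sqrt(21) ≈ -30050.0 + 22876.0*I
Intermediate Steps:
T(k) = 2*k*(7 + k) (T(k) = (7 + k)*(2*k) = 2*k*(7 + k))
(32*T(6))*sqrt(-12 - 9) - 30050 = (32*(2*6*(7 + 6)))*sqrt(-12 - 9) - 30050 = (32*(2*6*13))*sqrt(-21) - 30050 = (32*156)*(I*sqrt(21)) - 30050 = 4992*(I*sqrt(21)) - 30050 = 4992*I*sqrt(21) - 30050 = -30050 + 4992*I*sqrt(21)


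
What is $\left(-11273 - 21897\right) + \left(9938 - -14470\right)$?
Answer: $-8762$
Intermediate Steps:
$\left(-11273 - 21897\right) + \left(9938 - -14470\right) = -33170 + \left(9938 + 14470\right) = -33170 + 24408 = -8762$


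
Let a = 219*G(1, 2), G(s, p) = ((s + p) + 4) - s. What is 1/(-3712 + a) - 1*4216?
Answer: -10109969/2398 ≈ -4216.0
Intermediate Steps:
G(s, p) = 4 + p (G(s, p) = ((p + s) + 4) - s = (4 + p + s) - s = 4 + p)
a = 1314 (a = 219*(4 + 2) = 219*6 = 1314)
1/(-3712 + a) - 1*4216 = 1/(-3712 + 1314) - 1*4216 = 1/(-2398) - 4216 = -1/2398 - 4216 = -10109969/2398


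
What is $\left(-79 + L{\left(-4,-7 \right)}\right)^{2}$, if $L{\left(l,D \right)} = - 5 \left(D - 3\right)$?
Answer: $841$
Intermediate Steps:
$L{\left(l,D \right)} = 15 - 5 D$ ($L{\left(l,D \right)} = - 5 \left(-3 + D\right) = 15 - 5 D$)
$\left(-79 + L{\left(-4,-7 \right)}\right)^{2} = \left(-79 + \left(15 - -35\right)\right)^{2} = \left(-79 + \left(15 + 35\right)\right)^{2} = \left(-79 + 50\right)^{2} = \left(-29\right)^{2} = 841$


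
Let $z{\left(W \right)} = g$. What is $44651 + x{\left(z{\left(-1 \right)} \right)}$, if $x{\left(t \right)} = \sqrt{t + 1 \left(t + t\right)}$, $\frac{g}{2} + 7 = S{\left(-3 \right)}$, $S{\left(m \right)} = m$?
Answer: $44651 + 2 i \sqrt{15} \approx 44651.0 + 7.746 i$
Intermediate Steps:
$g = -20$ ($g = -14 + 2 \left(-3\right) = -14 - 6 = -20$)
$z{\left(W \right)} = -20$
$x{\left(t \right)} = \sqrt{3} \sqrt{t}$ ($x{\left(t \right)} = \sqrt{t + 1 \cdot 2 t} = \sqrt{t + 2 t} = \sqrt{3 t} = \sqrt{3} \sqrt{t}$)
$44651 + x{\left(z{\left(-1 \right)} \right)} = 44651 + \sqrt{3} \sqrt{-20} = 44651 + \sqrt{3} \cdot 2 i \sqrt{5} = 44651 + 2 i \sqrt{15}$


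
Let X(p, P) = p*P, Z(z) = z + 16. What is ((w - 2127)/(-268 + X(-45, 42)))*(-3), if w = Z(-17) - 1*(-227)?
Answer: -5703/2158 ≈ -2.6427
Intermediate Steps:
Z(z) = 16 + z
w = 226 (w = (16 - 17) - 1*(-227) = -1 + 227 = 226)
X(p, P) = P*p
((w - 2127)/(-268 + X(-45, 42)))*(-3) = ((226 - 2127)/(-268 + 42*(-45)))*(-3) = -1901/(-268 - 1890)*(-3) = -1901/(-2158)*(-3) = -1901*(-1/2158)*(-3) = (1901/2158)*(-3) = -5703/2158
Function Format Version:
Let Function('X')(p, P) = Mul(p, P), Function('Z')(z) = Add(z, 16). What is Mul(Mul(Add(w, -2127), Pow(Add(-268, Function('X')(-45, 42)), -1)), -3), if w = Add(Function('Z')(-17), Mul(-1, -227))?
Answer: Rational(-5703, 2158) ≈ -2.6427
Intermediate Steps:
Function('Z')(z) = Add(16, z)
w = 226 (w = Add(Add(16, -17), Mul(-1, -227)) = Add(-1, 227) = 226)
Function('X')(p, P) = Mul(P, p)
Mul(Mul(Add(w, -2127), Pow(Add(-268, Function('X')(-45, 42)), -1)), -3) = Mul(Mul(Add(226, -2127), Pow(Add(-268, Mul(42, -45)), -1)), -3) = Mul(Mul(-1901, Pow(Add(-268, -1890), -1)), -3) = Mul(Mul(-1901, Pow(-2158, -1)), -3) = Mul(Mul(-1901, Rational(-1, 2158)), -3) = Mul(Rational(1901, 2158), -3) = Rational(-5703, 2158)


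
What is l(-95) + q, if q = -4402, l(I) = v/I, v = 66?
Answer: -418256/95 ≈ -4402.7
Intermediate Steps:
l(I) = 66/I
l(-95) + q = 66/(-95) - 4402 = 66*(-1/95) - 4402 = -66/95 - 4402 = -418256/95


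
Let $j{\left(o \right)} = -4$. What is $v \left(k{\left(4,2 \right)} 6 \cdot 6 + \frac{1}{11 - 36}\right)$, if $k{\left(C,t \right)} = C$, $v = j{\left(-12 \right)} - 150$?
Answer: $- \frac{554246}{25} \approx -22170.0$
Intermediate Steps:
$v = -154$ ($v = -4 - 150 = -154$)
$v \left(k{\left(4,2 \right)} 6 \cdot 6 + \frac{1}{11 - 36}\right) = - 154 \left(4 \cdot 6 \cdot 6 + \frac{1}{11 - 36}\right) = - 154 \left(4 \cdot 36 + \frac{1}{-25}\right) = - 154 \left(144 - \frac{1}{25}\right) = \left(-154\right) \frac{3599}{25} = - \frac{554246}{25}$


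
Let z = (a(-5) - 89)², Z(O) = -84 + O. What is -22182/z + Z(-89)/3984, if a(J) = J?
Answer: -22475429/8800656 ≈ -2.5538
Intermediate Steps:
z = 8836 (z = (-5 - 89)² = (-94)² = 8836)
-22182/z + Z(-89)/3984 = -22182/8836 + (-84 - 89)/3984 = -22182*1/8836 - 173*1/3984 = -11091/4418 - 173/3984 = -22475429/8800656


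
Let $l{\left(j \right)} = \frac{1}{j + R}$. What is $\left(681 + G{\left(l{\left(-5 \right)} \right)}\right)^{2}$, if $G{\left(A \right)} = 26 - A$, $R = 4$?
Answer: $501264$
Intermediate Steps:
$l{\left(j \right)} = \frac{1}{4 + j}$ ($l{\left(j \right)} = \frac{1}{j + 4} = \frac{1}{4 + j}$)
$\left(681 + G{\left(l{\left(-5 \right)} \right)}\right)^{2} = \left(681 + \left(26 - \frac{1}{4 - 5}\right)\right)^{2} = \left(681 + \left(26 - \frac{1}{-1}\right)\right)^{2} = \left(681 + \left(26 - -1\right)\right)^{2} = \left(681 + \left(26 + 1\right)\right)^{2} = \left(681 + 27\right)^{2} = 708^{2} = 501264$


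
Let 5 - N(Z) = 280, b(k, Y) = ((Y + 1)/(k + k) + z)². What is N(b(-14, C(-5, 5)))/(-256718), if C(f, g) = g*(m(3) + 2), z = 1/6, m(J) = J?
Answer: 25/23338 ≈ 0.0010712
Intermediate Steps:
z = ⅙ ≈ 0.16667
C(f, g) = 5*g (C(f, g) = g*(3 + 2) = g*5 = 5*g)
b(k, Y) = (⅙ + (1 + Y)/(2*k))² (b(k, Y) = ((Y + 1)/(k + k) + ⅙)² = ((1 + Y)/((2*k)) + ⅙)² = ((1 + Y)*(1/(2*k)) + ⅙)² = ((1 + Y)/(2*k) + ⅙)² = (⅙ + (1 + Y)/(2*k))²)
N(Z) = -275 (N(Z) = 5 - 1*280 = 5 - 280 = -275)
N(b(-14, C(-5, 5)))/(-256718) = -275/(-256718) = -275*(-1/256718) = 25/23338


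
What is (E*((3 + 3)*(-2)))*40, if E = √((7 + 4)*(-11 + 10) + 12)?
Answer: -480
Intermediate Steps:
E = 1 (E = √(11*(-1) + 12) = √(-11 + 12) = √1 = 1)
(E*((3 + 3)*(-2)))*40 = (1*((3 + 3)*(-2)))*40 = (1*(6*(-2)))*40 = (1*(-12))*40 = -12*40 = -480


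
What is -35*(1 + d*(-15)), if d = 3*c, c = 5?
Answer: 7840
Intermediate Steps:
d = 15 (d = 3*5 = 15)
-35*(1 + d*(-15)) = -35*(1 + 15*(-15)) = -35*(1 - 225) = -35*(-224) = 7840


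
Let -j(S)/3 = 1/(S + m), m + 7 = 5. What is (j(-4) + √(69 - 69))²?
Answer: ¼ ≈ 0.25000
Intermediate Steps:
m = -2 (m = -7 + 5 = -2)
j(S) = -3/(-2 + S) (j(S) = -3/(S - 2) = -3/(-2 + S))
(j(-4) + √(69 - 69))² = (-3/(-2 - 4) + √(69 - 69))² = (-3/(-6) + √0)² = (-3*(-⅙) + 0)² = (½ + 0)² = (½)² = ¼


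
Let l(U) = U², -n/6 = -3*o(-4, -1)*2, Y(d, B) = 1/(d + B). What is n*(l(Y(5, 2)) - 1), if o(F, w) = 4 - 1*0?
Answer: -6912/49 ≈ -141.06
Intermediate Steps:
o(F, w) = 4 (o(F, w) = 4 + 0 = 4)
Y(d, B) = 1/(B + d)
n = 144 (n = -6*(-3*4)*2 = -(-72)*2 = -6*(-24) = 144)
n*(l(Y(5, 2)) - 1) = 144*((1/(2 + 5))² - 1) = 144*((1/7)² - 1) = 144*((⅐)² - 1) = 144*(1/49 - 1) = 144*(-48/49) = -6912/49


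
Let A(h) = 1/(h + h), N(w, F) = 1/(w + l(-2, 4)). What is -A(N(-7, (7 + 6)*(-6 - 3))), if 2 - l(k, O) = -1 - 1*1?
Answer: 3/2 ≈ 1.5000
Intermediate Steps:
l(k, O) = 4 (l(k, O) = 2 - (-1 - 1*1) = 2 - (-1 - 1) = 2 - 1*(-2) = 2 + 2 = 4)
N(w, F) = 1/(4 + w) (N(w, F) = 1/(w + 4) = 1/(4 + w))
A(h) = 1/(2*h)
-A(N(-7, (7 + 6)*(-6 - 3))) = -1/(2*(1/(4 - 7))) = -1/(2*(1/(-3))) = -1/(2*(-1/3)) = -(-3)/2 = -1*(-3/2) = 3/2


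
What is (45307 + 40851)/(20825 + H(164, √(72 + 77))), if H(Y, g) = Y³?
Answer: 86158/4431769 ≈ 0.019441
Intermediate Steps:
(45307 + 40851)/(20825 + H(164, √(72 + 77))) = (45307 + 40851)/(20825 + 164³) = 86158/(20825 + 4410944) = 86158/4431769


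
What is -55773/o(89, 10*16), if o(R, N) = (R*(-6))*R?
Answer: 18591/15842 ≈ 1.1735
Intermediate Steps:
o(R, N) = -6*R² (o(R, N) = (-6*R)*R = -6*R²)
-55773/o(89, 10*16) = -55773/((-6*89²)) = -55773/((-6*7921)) = -55773/(-47526) = -55773*(-1/47526) = 18591/15842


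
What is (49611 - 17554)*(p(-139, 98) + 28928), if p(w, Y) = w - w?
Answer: 927344896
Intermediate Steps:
p(w, Y) = 0
(49611 - 17554)*(p(-139, 98) + 28928) = (49611 - 17554)*(0 + 28928) = 32057*28928 = 927344896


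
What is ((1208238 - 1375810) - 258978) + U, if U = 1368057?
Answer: 941507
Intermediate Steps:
((1208238 - 1375810) - 258978) + U = ((1208238 - 1375810) - 258978) + 1368057 = (-167572 - 258978) + 1368057 = -426550 + 1368057 = 941507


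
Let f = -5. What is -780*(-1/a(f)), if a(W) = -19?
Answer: -780/19 ≈ -41.053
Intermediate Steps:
-780*(-1/a(f)) = -780/((-1*(-19))) = -780/19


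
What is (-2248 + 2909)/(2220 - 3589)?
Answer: -661/1369 ≈ -0.48283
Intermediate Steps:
(-2248 + 2909)/(2220 - 3589) = 661/(-1369) = 661*(-1/1369) = -661/1369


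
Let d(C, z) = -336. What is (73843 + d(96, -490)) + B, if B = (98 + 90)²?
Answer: 108851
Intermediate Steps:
B = 35344 (B = 188² = 35344)
(73843 + d(96, -490)) + B = (73843 - 336) + 35344 = 73507 + 35344 = 108851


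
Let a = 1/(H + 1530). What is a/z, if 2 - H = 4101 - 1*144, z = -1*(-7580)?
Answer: -1/18381500 ≈ -5.4403e-8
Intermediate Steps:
z = 7580
H = -3955 (H = 2 - (4101 - 1*144) = 2 - (4101 - 144) = 2 - 1*3957 = 2 - 3957 = -3955)
a = -1/2425 (a = 1/(-3955 + 1530) = 1/(-2425) = -1/2425 ≈ -0.00041237)
a/z = -1/2425/7580 = -1/2425*1/7580 = -1/18381500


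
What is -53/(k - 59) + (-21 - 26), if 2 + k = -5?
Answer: -3049/66 ≈ -46.197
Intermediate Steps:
k = -7 (k = -2 - 5 = -7)
-53/(k - 59) + (-21 - 26) = -53/(-7 - 59) + (-21 - 26) = -53/(-66) - 47 = -1/66*(-53) - 47 = 53/66 - 47 = -3049/66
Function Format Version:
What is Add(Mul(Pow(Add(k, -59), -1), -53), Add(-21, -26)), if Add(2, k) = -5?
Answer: Rational(-3049, 66) ≈ -46.197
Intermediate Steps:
k = -7 (k = Add(-2, -5) = -7)
Add(Mul(Pow(Add(k, -59), -1), -53), Add(-21, -26)) = Add(Mul(Pow(Add(-7, -59), -1), -53), Add(-21, -26)) = Add(Mul(Pow(-66, -1), -53), -47) = Add(Mul(Rational(-1, 66), -53), -47) = Add(Rational(53, 66), -47) = Rational(-3049, 66)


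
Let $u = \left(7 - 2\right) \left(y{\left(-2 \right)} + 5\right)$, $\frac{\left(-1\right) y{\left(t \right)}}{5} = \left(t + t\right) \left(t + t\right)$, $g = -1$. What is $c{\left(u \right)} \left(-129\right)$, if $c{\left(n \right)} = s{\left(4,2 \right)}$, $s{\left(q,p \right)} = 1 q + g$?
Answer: $-387$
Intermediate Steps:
$y{\left(t \right)} = - 20 t^{2}$ ($y{\left(t \right)} = - 5 \left(t + t\right) \left(t + t\right) = - 5 \cdot 2 t 2 t = - 5 \cdot 4 t^{2} = - 20 t^{2}$)
$s{\left(q,p \right)} = -1 + q$ ($s{\left(q,p \right)} = 1 q - 1 = q - 1 = -1 + q$)
$u = -375$ ($u = \left(7 - 2\right) \left(- 20 \left(-2\right)^{2} + 5\right) = 5 \left(\left(-20\right) 4 + 5\right) = 5 \left(-80 + 5\right) = 5 \left(-75\right) = -375$)
$c{\left(n \right)} = 3$ ($c{\left(n \right)} = -1 + 4 = 3$)
$c{\left(u \right)} \left(-129\right) = 3 \left(-129\right) = -387$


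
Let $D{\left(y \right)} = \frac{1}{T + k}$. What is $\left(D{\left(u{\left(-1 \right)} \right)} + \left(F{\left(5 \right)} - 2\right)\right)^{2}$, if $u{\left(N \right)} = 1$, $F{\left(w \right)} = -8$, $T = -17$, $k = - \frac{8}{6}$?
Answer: $\frac{305809}{3025} \approx 101.09$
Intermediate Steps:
$k = - \frac{4}{3}$ ($k = \left(-8\right) \frac{1}{6} = - \frac{4}{3} \approx -1.3333$)
$D{\left(y \right)} = - \frac{3}{55}$ ($D{\left(y \right)} = \frac{1}{-17 - \frac{4}{3}} = \frac{1}{- \frac{55}{3}} = - \frac{3}{55}$)
$\left(D{\left(u{\left(-1 \right)} \right)} + \left(F{\left(5 \right)} - 2\right)\right)^{2} = \left(- \frac{3}{55} - 10\right)^{2} = \left(- \frac{553}{55}\right)^{2} = \frac{305809}{3025}$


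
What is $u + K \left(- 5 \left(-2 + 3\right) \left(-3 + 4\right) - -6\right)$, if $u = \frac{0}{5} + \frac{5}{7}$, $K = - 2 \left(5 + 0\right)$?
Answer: $- \frac{65}{7} \approx -9.2857$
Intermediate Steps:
$K = -10$ ($K = \left(-2\right) 5 = -10$)
$u = \frac{5}{7}$ ($u = 0 \cdot \frac{1}{5} + 5 \cdot \frac{1}{7} = 0 + \frac{5}{7} = \frac{5}{7} \approx 0.71429$)
$u + K \left(- 5 \left(-2 + 3\right) \left(-3 + 4\right) - -6\right) = \frac{5}{7} - 10 \left(- 5 \left(-2 + 3\right) \left(-3 + 4\right) - -6\right) = \frac{5}{7} - 10 \left(- 5 \cdot 1 \cdot 1 + 6\right) = \frac{5}{7} - 10 \left(\left(-5\right) 1 + 6\right) = \frac{5}{7} - 10 \left(-5 + 6\right) = \frac{5}{7} - 10 = - \frac{65}{7}$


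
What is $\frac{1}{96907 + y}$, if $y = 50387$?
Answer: $\frac{1}{147294} \approx 6.7891 \cdot 10^{-6}$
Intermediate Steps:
$\frac{1}{96907 + y} = \frac{1}{96907 + 50387} = \frac{1}{147294}$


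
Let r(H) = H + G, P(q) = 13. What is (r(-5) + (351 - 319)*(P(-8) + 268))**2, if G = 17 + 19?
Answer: 81414529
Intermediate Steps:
G = 36
r(H) = 36 + H (r(H) = H + 36 = 36 + H)
(r(-5) + (351 - 319)*(P(-8) + 268))**2 = ((36 - 5) + (351 - 319)*(13 + 268))**2 = (31 + 32*281)**2 = (31 + 8992)**2 = 9023**2 = 81414529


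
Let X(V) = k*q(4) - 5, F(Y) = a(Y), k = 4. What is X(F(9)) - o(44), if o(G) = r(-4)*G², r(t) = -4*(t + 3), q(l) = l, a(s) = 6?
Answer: -7733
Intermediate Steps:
r(t) = -12 - 4*t (r(t) = -4*(3 + t) = -12 - 4*t)
F(Y) = 6
o(G) = 4*G² (o(G) = (-12 - 4*(-4))*G² = (-12 + 16)*G² = 4*G²)
X(V) = 11 (X(V) = 4*4 - 5 = 16 - 5 = 11)
X(F(9)) - o(44) = 11 - 4*44² = 11 - 4*1936 = 11 - 1*7744 = 11 - 7744 = -7733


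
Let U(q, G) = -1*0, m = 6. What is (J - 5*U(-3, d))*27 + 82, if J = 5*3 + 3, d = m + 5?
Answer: 568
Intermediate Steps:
d = 11 (d = 6 + 5 = 11)
U(q, G) = 0
J = 18 (J = 15 + 3 = 18)
(J - 5*U(-3, d))*27 + 82 = (18 - 5*0)*27 + 82 = (18 + 0)*27 + 82 = 18*27 + 82 = 486 + 82 = 568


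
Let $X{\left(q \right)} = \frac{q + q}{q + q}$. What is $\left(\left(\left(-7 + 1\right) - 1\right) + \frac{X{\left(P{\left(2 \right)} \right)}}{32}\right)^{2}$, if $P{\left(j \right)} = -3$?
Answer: $\frac{49729}{1024} \approx 48.563$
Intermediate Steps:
$X{\left(q \right)} = 1$ ($X{\left(q \right)} = \frac{2 q}{2 q} = 2 q \frac{1}{2 q} = 1$)
$\left(\left(\left(-7 + 1\right) - 1\right) + \frac{X{\left(P{\left(2 \right)} \right)}}{32}\right)^{2} = \left(\left(\left(-7 + 1\right) - 1\right) + 1 \cdot \frac{1}{32}\right)^{2} = \left(\left(-6 - 1\right) + 1 \cdot \frac{1}{32}\right)^{2} = \left(-7 + \frac{1}{32}\right)^{2} = \left(- \frac{223}{32}\right)^{2} = \frac{49729}{1024}$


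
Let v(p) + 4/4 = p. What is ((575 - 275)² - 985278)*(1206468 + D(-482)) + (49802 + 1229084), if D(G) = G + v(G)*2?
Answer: -1078826616674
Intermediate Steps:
v(p) = -1 + p
D(G) = -2 + 3*G (D(G) = G + (-1 + G)*2 = G + (-2 + 2*G) = -2 + 3*G)
((575 - 275)² - 985278)*(1206468 + D(-482)) + (49802 + 1229084) = ((575 - 275)² - 985278)*(1206468 + (-2 + 3*(-482))) + (49802 + 1229084) = (300² - 985278)*(1206468 + (-2 - 1446)) + 1278886 = (90000 - 985278)*(1206468 - 1448) + 1278886 = -895278*1205020 + 1278886 = -1078827895560 + 1278886 = -1078826616674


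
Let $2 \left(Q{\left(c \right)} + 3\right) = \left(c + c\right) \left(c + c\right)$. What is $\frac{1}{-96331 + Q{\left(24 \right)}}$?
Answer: $- \frac{1}{95182} \approx -1.0506 \cdot 10^{-5}$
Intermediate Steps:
$Q{\left(c \right)} = -3 + 2 c^{2}$ ($Q{\left(c \right)} = -3 + \frac{\left(c + c\right) \left(c + c\right)}{2} = -3 + \frac{2 c 2 c}{2} = -3 + \frac{4 c^{2}}{2} = -3 + 2 c^{2}$)
$\frac{1}{-96331 + Q{\left(24 \right)}} = \frac{1}{-96331 - \left(3 - 2 \cdot 24^{2}\right)} = \frac{1}{-96331 + \left(-3 + 2 \cdot 576\right)} = \frac{1}{-96331 + \left(-3 + 1152\right)} = \frac{1}{-96331 + 1149} = \frac{1}{-95182} = - \frac{1}{95182}$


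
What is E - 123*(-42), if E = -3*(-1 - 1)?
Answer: 5172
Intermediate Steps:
E = 6 (E = -3*(-2) = 6)
E - 123*(-42) = 6 - 123*(-42) = 6 + 5166 = 5172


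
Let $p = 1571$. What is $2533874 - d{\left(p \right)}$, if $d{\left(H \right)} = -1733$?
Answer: $2535607$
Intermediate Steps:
$2533874 - d{\left(p \right)} = 2533874 - -1733 = 2533874 + 1733 = 2535607$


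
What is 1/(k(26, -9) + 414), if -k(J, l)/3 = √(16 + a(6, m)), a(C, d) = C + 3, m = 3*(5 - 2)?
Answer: 1/399 ≈ 0.0025063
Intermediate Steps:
m = 9 (m = 3*3 = 9)
a(C, d) = 3 + C
k(J, l) = -15 (k(J, l) = -3*√(16 + (3 + 6)) = -3*√(16 + 9) = -3*√25 = -3*5 = -15)
1/(k(26, -9) + 414) = 1/(-15 + 414) = 1/399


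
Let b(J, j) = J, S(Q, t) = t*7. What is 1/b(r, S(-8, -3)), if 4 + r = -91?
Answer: -1/95 ≈ -0.010526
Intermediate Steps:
S(Q, t) = 7*t
r = -95 (r = -4 - 91 = -95)
1/b(r, S(-8, -3)) = 1/(-95) = -1/95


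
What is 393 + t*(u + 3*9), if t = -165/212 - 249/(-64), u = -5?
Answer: 782655/1696 ≈ 461.47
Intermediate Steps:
t = 10557/3392 (t = -165*1/212 - 249*(-1/64) = -165/212 + 249/64 = 10557/3392 ≈ 3.1123)
393 + t*(u + 3*9) = 393 + 10557*(-5 + 3*9)/3392 = 393 + 10557*(-5 + 27)/3392 = 393 + (10557/3392)*22 = 393 + 116127/1696 = 782655/1696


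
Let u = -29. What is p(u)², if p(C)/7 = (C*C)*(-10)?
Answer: 3465676900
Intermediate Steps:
p(C) = -70*C² (p(C) = 7*((C*C)*(-10)) = 7*(C²*(-10)) = 7*(-10*C²) = -70*C²)
p(u)² = (-70*(-29)²)² = (-70*841)² = (-58870)² = 3465676900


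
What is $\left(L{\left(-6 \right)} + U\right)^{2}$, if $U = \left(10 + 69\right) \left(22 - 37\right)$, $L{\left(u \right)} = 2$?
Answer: $1399489$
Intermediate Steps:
$U = -1185$ ($U = 79 \left(22 - 37\right) = 79 \left(-15\right) = -1185$)
$\left(L{\left(-6 \right)} + U\right)^{2} = \left(2 - 1185\right)^{2} = \left(-1183\right)^{2} = 1399489$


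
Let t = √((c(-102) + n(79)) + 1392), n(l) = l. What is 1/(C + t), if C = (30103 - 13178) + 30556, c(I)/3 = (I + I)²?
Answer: 47481/2254319042 - √126319/2254319042 ≈ 2.0905e-5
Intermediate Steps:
c(I) = 12*I² (c(I) = 3*(I + I)² = 3*(2*I)² = 3*(4*I²) = 12*I²)
C = 47481 (C = 16925 + 30556 = 47481)
t = √126319 (t = √((12*(-102)² + 79) + 1392) = √((12*10404 + 79) + 1392) = √((124848 + 79) + 1392) = √(124927 + 1392) = √126319 ≈ 355.41)
1/(C + t) = 1/(47481 + √126319)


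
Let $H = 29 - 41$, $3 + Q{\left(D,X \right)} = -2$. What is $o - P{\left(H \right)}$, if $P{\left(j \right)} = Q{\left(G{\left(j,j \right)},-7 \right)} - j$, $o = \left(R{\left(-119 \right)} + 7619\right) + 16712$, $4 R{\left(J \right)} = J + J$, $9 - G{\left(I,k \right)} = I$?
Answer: $\frac{48529}{2} \approx 24265.0$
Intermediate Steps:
$G{\left(I,k \right)} = 9 - I$
$Q{\left(D,X \right)} = -5$ ($Q{\left(D,X \right)} = -3 - 2 = -5$)
$R{\left(J \right)} = \frac{J}{2}$ ($R{\left(J \right)} = \frac{J + J}{4} = \frac{2 J}{4} = \frac{J}{2}$)
$H = -12$ ($H = 29 - 41 = -12$)
$o = \frac{48543}{2}$ ($o = \left(\frac{1}{2} \left(-119\right) + 7619\right) + 16712 = \left(- \frac{119}{2} + 7619\right) + 16712 = \frac{15119}{2} + 16712 = \frac{48543}{2} \approx 24272.0$)
$P{\left(j \right)} = -5 - j$
$o - P{\left(H \right)} = \frac{48543}{2} - \left(-5 - -12\right) = \frac{48543}{2} - \left(-5 + 12\right) = \frac{48543}{2} - 7 = \frac{48529}{2}$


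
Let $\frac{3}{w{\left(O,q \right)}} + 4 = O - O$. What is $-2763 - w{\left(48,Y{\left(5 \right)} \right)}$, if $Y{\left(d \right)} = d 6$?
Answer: $- \frac{11049}{4} \approx -2762.3$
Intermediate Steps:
$Y{\left(d \right)} = 6 d$
$w{\left(O,q \right)} = - \frac{3}{4}$ ($w{\left(O,q \right)} = \frac{3}{-4 + \left(O - O\right)} = \frac{3}{-4 + 0} = \frac{3}{-4} = 3 \left(- \frac{1}{4}\right) = - \frac{3}{4}$)
$-2763 - w{\left(48,Y{\left(5 \right)} \right)} = -2763 - - \frac{3}{4} = -2763 + \frac{3}{4} = - \frac{11049}{4}$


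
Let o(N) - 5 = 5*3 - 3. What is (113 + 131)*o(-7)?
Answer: 4148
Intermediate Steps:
o(N) = 17 (o(N) = 5 + (5*3 - 3) = 5 + (15 - 3) = 5 + 12 = 17)
(113 + 131)*o(-7) = (113 + 131)*17 = 244*17 = 4148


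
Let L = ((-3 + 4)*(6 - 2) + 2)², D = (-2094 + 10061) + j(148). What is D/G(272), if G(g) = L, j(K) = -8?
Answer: 2653/12 ≈ 221.08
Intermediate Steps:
D = 7959 (D = (-2094 + 10061) - 8 = 7967 - 8 = 7959)
L = 36 (L = (1*4 + 2)² = (4 + 2)² = 6² = 36)
G(g) = 36
D/G(272) = 7959/36 = 7959*(1/36) = 2653/12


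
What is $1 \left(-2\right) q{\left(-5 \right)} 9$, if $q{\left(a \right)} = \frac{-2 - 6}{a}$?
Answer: $- \frac{144}{5} \approx -28.8$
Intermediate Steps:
$q{\left(a \right)} = - \frac{8}{a}$ ($q{\left(a \right)} = \frac{-2 - 6}{a} = - \frac{8}{a}$)
$1 \left(-2\right) q{\left(-5 \right)} 9 = 1 \left(-2\right) \left(- \frac{8}{-5}\right) 9 = - 2 \left(\left(-8\right) \left(- \frac{1}{5}\right)\right) 9 = \left(-2\right) \frac{8}{5} \cdot 9 = \left(- \frac{16}{5}\right) 9 = - \frac{144}{5}$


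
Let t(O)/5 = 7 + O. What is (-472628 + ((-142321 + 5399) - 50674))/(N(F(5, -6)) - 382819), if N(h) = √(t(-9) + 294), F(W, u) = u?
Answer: 252746291456/146550386477 + 1320448*√71/146550386477 ≈ 1.7247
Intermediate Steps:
t(O) = 35 + 5*O (t(O) = 5*(7 + O) = 35 + 5*O)
N(h) = 2*√71 (N(h) = √((35 + 5*(-9)) + 294) = √((35 - 45) + 294) = √(-10 + 294) = √284 = 2*√71)
(-472628 + ((-142321 + 5399) - 50674))/(N(F(5, -6)) - 382819) = (-472628 + ((-142321 + 5399) - 50674))/(2*√71 - 382819) = (-472628 + (-136922 - 50674))/(-382819 + 2*√71) = (-472628 - 187596)/(-382819 + 2*√71) = -660224/(-382819 + 2*√71)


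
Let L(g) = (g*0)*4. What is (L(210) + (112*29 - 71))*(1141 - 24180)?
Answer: -73194903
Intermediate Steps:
L(g) = 0 (L(g) = 0*4 = 0)
(L(210) + (112*29 - 71))*(1141 - 24180) = (0 + (112*29 - 71))*(1141 - 24180) = (0 + (3248 - 71))*(-23039) = (0 + 3177)*(-23039) = 3177*(-23039) = -73194903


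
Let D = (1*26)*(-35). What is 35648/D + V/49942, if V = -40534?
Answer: -454304589/11361805 ≈ -39.985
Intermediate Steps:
D = -910 (D = 26*(-35) = -910)
35648/D + V/49942 = 35648/(-910) - 40534/49942 = 35648*(-1/910) - 40534*1/49942 = -17824/455 - 20267/24971 = -454304589/11361805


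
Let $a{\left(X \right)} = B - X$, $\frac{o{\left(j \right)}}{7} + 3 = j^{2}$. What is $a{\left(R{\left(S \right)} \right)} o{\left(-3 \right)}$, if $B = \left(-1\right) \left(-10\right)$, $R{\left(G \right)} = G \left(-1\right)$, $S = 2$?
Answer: $504$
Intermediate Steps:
$R{\left(G \right)} = - G$
$o{\left(j \right)} = -21 + 7 j^{2}$
$B = 10$
$a{\left(X \right)} = 10 - X$
$a{\left(R{\left(S \right)} \right)} o{\left(-3 \right)} = \left(10 - \left(-1\right) 2\right) \left(-21 + 7 \left(-3\right)^{2}\right) = \left(10 - -2\right) \left(-21 + 7 \cdot 9\right) = \left(10 + 2\right) \left(-21 + 63\right) = 12 \cdot 42 = 504$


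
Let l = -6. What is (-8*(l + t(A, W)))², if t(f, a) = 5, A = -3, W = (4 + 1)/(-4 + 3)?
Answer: 64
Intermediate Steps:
W = -5 (W = 5/(-1) = 5*(-1) = -5)
(-8*(l + t(A, W)))² = (-8*(-6 + 5))² = (-8*(-1))² = 8² = 64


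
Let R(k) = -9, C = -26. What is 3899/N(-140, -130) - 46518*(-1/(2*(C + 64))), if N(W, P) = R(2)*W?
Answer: 2103893/3420 ≈ 615.17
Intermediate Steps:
N(W, P) = -9*W
3899/N(-140, -130) - 46518*(-1/(2*(C + 64))) = 3899/((-9*(-140))) - 46518*(-1/(2*(-26 + 64))) = 3899/1260 - 46518/(38*(-2)) = 3899*(1/1260) - 46518/(-76) = 557/180 - 46518*(-1/76) = 557/180 + 23259/38 = 2103893/3420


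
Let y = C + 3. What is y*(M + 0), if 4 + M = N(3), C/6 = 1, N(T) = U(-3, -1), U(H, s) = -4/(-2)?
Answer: -18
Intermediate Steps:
U(H, s) = 2 (U(H, s) = -4*(-½) = 2)
N(T) = 2
C = 6 (C = 6*1 = 6)
M = -2 (M = -4 + 2 = -2)
y = 9 (y = 6 + 3 = 9)
y*(M + 0) = 9*(-2 + 0) = 9*(-2) = -18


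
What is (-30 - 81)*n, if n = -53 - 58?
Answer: 12321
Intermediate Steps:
n = -111
(-30 - 81)*n = (-30 - 81)*(-111) = -111*(-111) = 12321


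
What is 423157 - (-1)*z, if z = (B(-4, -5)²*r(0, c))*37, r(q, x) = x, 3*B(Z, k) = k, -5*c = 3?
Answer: 1269286/3 ≈ 4.2310e+5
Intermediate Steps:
c = -⅗ (c = -⅕*3 = -⅗ ≈ -0.60000)
B(Z, k) = k/3
z = -185/3 (z = (((⅓)*(-5))²*(-⅗))*37 = ((-5/3)²*(-⅗))*37 = ((25/9)*(-⅗))*37 = -5/3*37 = -185/3 ≈ -61.667)
423157 - (-1)*z = 423157 - (-1)*(-185)/3 = 423157 - 1*185/3 = 423157 - 185/3 = 1269286/3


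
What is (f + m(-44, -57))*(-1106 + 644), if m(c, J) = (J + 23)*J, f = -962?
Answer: -450912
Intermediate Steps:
m(c, J) = J*(23 + J) (m(c, J) = (23 + J)*J = J*(23 + J))
(f + m(-44, -57))*(-1106 + 644) = (-962 - 57*(23 - 57))*(-1106 + 644) = (-962 - 57*(-34))*(-462) = (-962 + 1938)*(-462) = 976*(-462) = -450912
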